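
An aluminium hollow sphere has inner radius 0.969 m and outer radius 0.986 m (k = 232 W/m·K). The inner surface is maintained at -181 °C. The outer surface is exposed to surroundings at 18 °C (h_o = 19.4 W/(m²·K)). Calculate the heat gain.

Q = 47.1 kW

Resistance network (inner→outer):
  R_aluminium = (1/0.969 − 1/0.986)/(4πk) = 0.01779/(4π·232) = 6.103×10^-6 K/W
  R_conv,out = 1/(4πr²h) = 1/(4π·0.986²·19.4) = 0.004219 K/W
ΣR = 6.103×10^-6 + 0.004219 = 0.004225 K/W
Q = ΔT/ΣR = (-181 °C − 18 °C)/0.004225 = -47100 W
(Negative Q ⇒ heat flows inward; heat gain = 47100 W.)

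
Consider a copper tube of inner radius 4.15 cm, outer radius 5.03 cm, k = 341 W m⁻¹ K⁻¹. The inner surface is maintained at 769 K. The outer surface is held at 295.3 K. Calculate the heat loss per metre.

Q' = 5.28×10^6 W/m

Q' = 2πk·ΔT/ln(r₂/r₁) = 2π × 341 × 473.7 / ln(0.0503/0.0415) = 5.28×10^6 W/m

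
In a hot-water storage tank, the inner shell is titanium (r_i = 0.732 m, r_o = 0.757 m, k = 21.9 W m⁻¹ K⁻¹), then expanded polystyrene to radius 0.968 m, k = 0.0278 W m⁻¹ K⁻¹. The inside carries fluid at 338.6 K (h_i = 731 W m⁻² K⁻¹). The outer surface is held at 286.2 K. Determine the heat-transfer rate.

Q = 63.5 W

Resistance network (inner→outer):
  R_conv,in = 1/(4πr²h) = 1/(4π·0.732²·731) = 2.032×10^-4 K/W
  R_titanium = (1/0.732 − 1/0.757)/(4πk) = 0.04512/(4π·21.9) = 1.639×10^-4 K/W
  R_expanded polystyrene = (1/0.757 − 1/0.968)/(4πk) = 0.2879/(4π·0.0278) = 0.8242 K/W
ΣR = 2.032×10^-4 + 1.639×10^-4 + 0.8242 = 0.8246 K/W
Q = ΔT/ΣR = (338.6 K − 286.2 K)/0.8246 = 63.5 W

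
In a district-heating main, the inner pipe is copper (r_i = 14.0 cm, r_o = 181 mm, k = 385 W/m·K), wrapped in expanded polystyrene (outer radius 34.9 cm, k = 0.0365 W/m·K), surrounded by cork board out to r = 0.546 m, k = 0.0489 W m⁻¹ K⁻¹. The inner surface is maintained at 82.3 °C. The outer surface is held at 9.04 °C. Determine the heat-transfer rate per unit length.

Q' = 17.0 W/m

Resistance network (inner→outer):
  R'_copper = ln(0.181/0.140)/(2πk) = 0.2569/(2π·385) = 1.062×10^-4 m·K/W
  R'_expanded polystyrene = ln(0.349/0.181)/(2πk) = 0.6566/(2π·0.0365) = 2.863 m·K/W
  R'_cork board = ln(0.546/0.349)/(2πk) = 0.4475/(2π·0.0489) = 1.457 m·K/W
ΣR = 1.062×10^-4 + 2.863 + 1.457 = 4.320 m·K/W
Q' = ΔT/ΣR = (82.3 °C − 9.04 °C)/4.320 = 17.0 W/m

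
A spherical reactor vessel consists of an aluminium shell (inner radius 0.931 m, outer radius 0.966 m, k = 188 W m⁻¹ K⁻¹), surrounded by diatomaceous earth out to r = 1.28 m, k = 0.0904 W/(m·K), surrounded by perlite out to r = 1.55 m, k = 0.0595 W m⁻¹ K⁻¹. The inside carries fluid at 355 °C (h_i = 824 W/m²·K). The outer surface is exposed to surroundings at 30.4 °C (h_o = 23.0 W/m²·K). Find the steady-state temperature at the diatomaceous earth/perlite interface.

T = 177 °C

Treat each layer as a resistance in series:
  R_conv,in = 1/(4πr²h) = 1/(4π·0.931²·824) = 1.114×10^-4 K/W
  R_aluminium = (1/0.931 − 1/0.966)/(4πk) = 0.03892/(4π·188) = 1.647×10^-5 K/W
  R_diatomaceous earth = (1/0.966 − 1/1.28)/(4πk) = 0.2539/(4π·0.0904) = 0.2235 K/W
  R_perlite = (1/1.28 − 1/1.55)/(4πk) = 0.1361/(4π·0.0595) = 0.1820 K/W
  R_conv,out = 1/(4πr²h) = 1/(4π·1.55²·23.0) = 0.001440 K/W
ΣR = 1.114×10^-4 + 1.647×10^-5 + 0.2235 + 0.1820 + 0.001440 = 0.4071 K/W
Q = ΔT/ΣR = (355 °C − 30.4 °C)/0.4071 = 797.3 W
From the inner boundary to the diatomaceous earth/perlite interface, ΣR_partial = 0.2236 K/W.
T_interface = T_in − Q·ΣR_partial = 355 °C − (797.3)(0.2236) = 177 °C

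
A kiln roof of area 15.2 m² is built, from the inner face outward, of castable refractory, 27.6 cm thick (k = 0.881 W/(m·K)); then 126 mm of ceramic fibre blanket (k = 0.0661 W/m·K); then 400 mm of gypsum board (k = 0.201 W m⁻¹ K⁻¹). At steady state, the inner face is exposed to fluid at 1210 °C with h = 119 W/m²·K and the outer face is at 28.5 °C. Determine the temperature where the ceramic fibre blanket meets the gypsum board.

Treat each layer as a resistance in series:
  R_conv,in = 1/(hA) = 1/(119·15.2) = 5.529×10^-4 K/W
  R_castable refractory = L/(kA) = 0.276/(0.881·15.2) = 0.02061 K/W
  R_ceramic fibre blanket = L/(kA) = 0.126/(0.0661·15.2) = 0.1254 K/W
  R_gypsum board = L/(kA) = 0.400/(0.201·15.2) = 0.1309 K/W
ΣR = 5.529×10^-4 + 0.02061 + 0.1254 + 0.1309 = 0.2775 K/W
Q = ΔT/ΣR = (1210 °C − 28.5 °C)/0.2775 = 4258 W
From the inner boundary to the ceramic fibre blanket/gypsum board interface, ΣR_partial = 0.1466 K/W.
T_interface = T_in − Q·ΣR_partial = 1210 °C − (4258)(0.1466) = 586 °C

T = 586 °C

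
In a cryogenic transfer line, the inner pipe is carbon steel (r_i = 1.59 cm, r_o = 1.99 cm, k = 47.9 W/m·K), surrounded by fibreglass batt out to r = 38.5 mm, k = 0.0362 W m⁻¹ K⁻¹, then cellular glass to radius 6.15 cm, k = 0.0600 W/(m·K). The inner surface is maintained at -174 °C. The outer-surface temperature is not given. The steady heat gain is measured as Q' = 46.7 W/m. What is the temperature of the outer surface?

T_out = 19.6 °C

Series resistances:
  R'_carbon steel = ln(0.0199/0.0159)/(2πk) = 0.2244/(2π·47.9) = 7.456×10^-4 m·K/W
  R'_fibreglass batt = ln(0.0385/0.0199)/(2πk) = 0.6599/(2π·0.0362) = 2.901 m·K/W
  R'_cellular glass = ln(0.0615/0.0385)/(2πk) = 0.4684/(2π·0.0600) = 1.242 m·K/W
ΣR = 4.145 m·K/W
ΔT = Q'·ΣR = 46.7 × 4.145 = 193.6 K
Heat flows inward, so T_out = T_in + ΔT = -174 + 193.6 = 19.6 °C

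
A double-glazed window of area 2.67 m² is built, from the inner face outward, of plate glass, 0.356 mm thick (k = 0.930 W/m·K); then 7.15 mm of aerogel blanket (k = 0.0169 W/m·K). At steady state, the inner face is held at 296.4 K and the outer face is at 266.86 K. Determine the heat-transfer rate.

Treat each layer as a resistance in series:
  R_plate glass = L/(kA) = 3.56×10^-4/(0.930·2.67) = 1.434×10^-4 K/W
  R_aerogel blanket = L/(kA) = 0.00715/(0.0169·2.67) = 0.1585 K/W
ΣR = 1.434×10^-4 + 0.1585 = 0.1586 K/W
Q = ΔT/ΣR = (296.4 K − 266.86 K)/0.1586 = 186 W

Q = 186 W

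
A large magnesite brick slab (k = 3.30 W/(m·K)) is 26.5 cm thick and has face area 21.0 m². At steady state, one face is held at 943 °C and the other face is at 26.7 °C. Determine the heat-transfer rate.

Q = 2.40×10^5 W

Q = kA·ΔT/L = 3.30 × 21.0 × |943 °C − 26.7 °C| / 0.265 = 2.40×10^5 W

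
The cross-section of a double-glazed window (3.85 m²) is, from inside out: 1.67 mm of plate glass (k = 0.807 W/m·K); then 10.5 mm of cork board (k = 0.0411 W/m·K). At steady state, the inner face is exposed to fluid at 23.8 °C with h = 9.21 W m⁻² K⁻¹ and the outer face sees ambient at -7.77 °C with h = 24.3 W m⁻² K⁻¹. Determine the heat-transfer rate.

Q = 298 W

Resistance network (inner→outer):
  R_conv,in = 1/(hA) = 1/(9.21·3.85) = 0.02820 K/W
  R_plate glass = L/(kA) = 0.00167/(0.807·3.85) = 5.375×10^-4 K/W
  R_cork board = L/(kA) = 0.0105/(0.0411·3.85) = 0.06636 K/W
  R_conv,out = 1/(hA) = 1/(24.3·3.85) = 0.01069 K/W
ΣR = 0.02820 + 5.375×10^-4 + 0.06636 + 0.01069 = 0.1058 K/W
Q = ΔT/ΣR = (23.8 °C − -7.77 °C)/0.1058 = 298 W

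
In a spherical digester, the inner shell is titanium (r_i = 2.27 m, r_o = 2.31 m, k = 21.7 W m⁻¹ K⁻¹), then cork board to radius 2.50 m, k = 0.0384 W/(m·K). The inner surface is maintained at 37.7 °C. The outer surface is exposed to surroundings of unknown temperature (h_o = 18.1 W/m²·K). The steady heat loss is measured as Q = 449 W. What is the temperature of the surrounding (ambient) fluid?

Series resistances:
  R_titanium = (1/2.27 − 1/2.31)/(4πk) = 0.007628/(4π·21.7) = 2.797×10^-5 K/W
  R_cork board = (1/2.31 − 1/2.50)/(4πk) = 0.03290/(4π·0.0384) = 0.06818 K/W
  R_conv,out = 1/(4πr²h) = 1/(4π·2.50²·18.1) = 7.034×10^-4 K/W
ΣR = 0.06891 K/W
ΔT = Q·ΣR = 449 × 0.06891 = 30.94 K
Heat flows outward, so T_out = T_in − ΔT = 37.7 − 30.94 = 6.76 °C

T_out = 6.76 °C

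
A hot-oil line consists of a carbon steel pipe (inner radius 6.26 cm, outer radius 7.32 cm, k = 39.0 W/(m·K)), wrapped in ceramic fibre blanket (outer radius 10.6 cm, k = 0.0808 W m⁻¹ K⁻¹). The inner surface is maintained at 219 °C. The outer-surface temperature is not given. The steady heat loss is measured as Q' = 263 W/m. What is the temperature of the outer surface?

T_out = 27.0 °C

Sum the resistances:
  R'_carbon steel = ln(0.0732/0.0626)/(2πk) = 0.1564/(2π·39.0) = 6.384×10^-4 m·K/W
  R'_ceramic fibre blanket = ln(0.106/0.0732)/(2πk) = 0.3702/(2π·0.0808) = 0.7293 m·K/W
ΣR = 0.7299 m·K/W
ΔT = Q'·ΣR = 263 × 0.7299 = 192.0 K
Heat flows outward, so T_out = T_in − ΔT = 219 − 192.0 = 27.0 °C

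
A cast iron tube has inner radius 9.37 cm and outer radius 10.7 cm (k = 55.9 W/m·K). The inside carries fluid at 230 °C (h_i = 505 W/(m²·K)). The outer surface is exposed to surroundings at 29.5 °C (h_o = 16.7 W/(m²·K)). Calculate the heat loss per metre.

Q' = 2.16 kW/m

Series thermal resistances, inner to outer:
  R'_conv,in = 1/(2πr h) = 1/(2π·0.0937·505) = 0.003363 m·K/W
  R'_cast iron = ln(0.107/0.0937)/(2πk) = 0.1327/(2π·55.9) = 3.779×10^-4 m·K/W
  R'_conv,out = 1/(2πr h) = 1/(2π·0.107·16.7) = 0.08907 m·K/W
ΣR = 0.003363 + 3.779×10^-4 + 0.08907 = 0.09281 m·K/W
Q' = ΔT/ΣR = (230 °C − 29.5 °C)/0.09281 = 2160 W/m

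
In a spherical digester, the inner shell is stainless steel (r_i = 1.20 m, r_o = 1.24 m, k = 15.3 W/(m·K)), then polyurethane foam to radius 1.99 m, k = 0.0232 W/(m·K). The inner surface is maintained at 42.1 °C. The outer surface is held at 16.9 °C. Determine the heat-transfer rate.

Q = 24.2 W

Resistance network (inner→outer):
  R_stainless steel = (1/1.20 − 1/1.24)/(4πk) = 0.02688/(4π·15.3) = 1.398×10^-4 K/W
  R_polyurethane foam = (1/1.24 − 1/1.99)/(4πk) = 0.3039/(4π·0.0232) = 1.043 K/W
ΣR = 1.398×10^-4 + 1.043 = 1.043 K/W
Q = ΔT/ΣR = (42.1 °C − 16.9 °C)/1.043 = 24.2 W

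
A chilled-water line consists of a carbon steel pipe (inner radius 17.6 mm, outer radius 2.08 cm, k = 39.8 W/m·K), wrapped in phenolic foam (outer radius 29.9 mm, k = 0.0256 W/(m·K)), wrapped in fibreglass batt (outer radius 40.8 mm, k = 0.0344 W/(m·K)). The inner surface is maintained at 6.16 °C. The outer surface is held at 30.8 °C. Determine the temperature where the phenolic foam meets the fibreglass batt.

T = 21.2 °C

Resistance network (inner→outer):
  R'_carbon steel = ln(0.0208/0.0176)/(2πk) = 0.1671/(2π·39.8) = 6.680×10^-4 m·K/W
  R'_phenolic foam = ln(0.0299/0.0208)/(2πk) = 0.3629/(2π·0.0256) = 2.256 m·K/W
  R'_fibreglass batt = ln(0.0408/0.0299)/(2πk) = 0.3108/(2π·0.0344) = 1.438 m·K/W
ΣR = 6.680×10^-4 + 2.256 + 1.438 = 3.695 m·K/W
Q' = ΔT/ΣR = (6.16 °C − 30.8 °C)/3.695 = -6.668 W/m
From the inner boundary to the phenolic foam/fibreglass batt interface, ΣR_partial = 2.257 m·K/W.
T_interface = T_in − Q'·ΣR_partial = 6.16 °C − (-6.668)(2.257) = 21.2 °C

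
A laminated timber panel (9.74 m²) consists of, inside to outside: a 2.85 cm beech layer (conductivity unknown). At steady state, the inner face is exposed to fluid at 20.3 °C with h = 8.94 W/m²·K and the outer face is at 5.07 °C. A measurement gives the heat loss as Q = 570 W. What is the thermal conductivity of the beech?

k = 0.192 W/m·K

ΣR = ΔT/Q = |20.3 − 5.07|/570 = 0.02672 K/W
Known resistances:
  R_conv,in = 1/(hA) = 1/(8.94·9.74) = 0.01148 K/W
R_beech = ΣR − ΣR_known = 0.02672 − 0.01148 = 0.01524 K/W
L/(kA) = 0.01524 ⇒ k = 0.0285/(0.01524·9.74) = 0.192 W/m·K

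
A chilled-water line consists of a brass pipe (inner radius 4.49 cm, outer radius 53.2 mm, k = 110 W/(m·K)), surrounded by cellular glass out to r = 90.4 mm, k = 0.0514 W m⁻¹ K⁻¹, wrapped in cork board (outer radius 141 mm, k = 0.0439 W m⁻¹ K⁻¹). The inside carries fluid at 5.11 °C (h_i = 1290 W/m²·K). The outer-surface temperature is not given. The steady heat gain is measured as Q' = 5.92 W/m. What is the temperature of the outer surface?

Sum the resistances:
  R'_conv,in = 1/(2πr h) = 1/(2π·0.0449·1290) = 0.002748 m·K/W
  R'_brass = ln(0.0532/0.0449)/(2πk) = 0.1696/(2π·110) = 2.454×10^-4 m·K/W
  R'_cellular glass = ln(0.0904/0.0532)/(2πk) = 0.5302/(2π·0.0514) = 1.642 m·K/W
  R'_cork board = ln(0.141/0.0904)/(2πk) = 0.4445/(2π·0.0439) = 1.612 m·K/W
ΣR = 3.256 m·K/W
ΔT = Q'·ΣR = 5.92 × 3.256 = 19.28 K
Heat flows inward, so T_out = T_in + ΔT = 5.11 + 19.28 = 24.4 °C

T_out = 24.4 °C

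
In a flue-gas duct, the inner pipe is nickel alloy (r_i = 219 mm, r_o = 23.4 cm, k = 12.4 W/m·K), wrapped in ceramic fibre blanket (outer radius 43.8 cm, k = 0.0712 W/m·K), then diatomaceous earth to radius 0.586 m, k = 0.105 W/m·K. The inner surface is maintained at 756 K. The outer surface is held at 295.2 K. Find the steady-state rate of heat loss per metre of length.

Resistance network (inner→outer):
  R'_nickel alloy = ln(0.234/0.219)/(2πk) = 0.06625/(2π·12.4) = 8.503×10^-4 m·K/W
  R'_ceramic fibre blanket = ln(0.438/0.234)/(2πk) = 0.6269/(2π·0.0712) = 1.401 m·K/W
  R'_diatomaceous earth = ln(0.586/0.438)/(2πk) = 0.2911/(2π·0.105) = 0.4412 m·K/W
ΣR = 8.503×10^-4 + 1.401 + 0.4412 = 1.843 m·K/W
Q' = ΔT/ΣR = (756 K − 295.2 K)/1.843 = 250 W/m

Q' = 250 W/m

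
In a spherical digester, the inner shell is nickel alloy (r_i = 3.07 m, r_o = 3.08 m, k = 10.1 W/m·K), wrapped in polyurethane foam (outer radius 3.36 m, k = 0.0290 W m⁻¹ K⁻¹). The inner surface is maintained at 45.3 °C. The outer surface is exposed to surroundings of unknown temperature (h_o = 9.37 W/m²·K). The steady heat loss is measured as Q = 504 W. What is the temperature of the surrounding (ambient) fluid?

T_out = 7.50 °C

Sum the resistances:
  R_nickel alloy = (1/3.07 − 1/3.08)/(4πk) = 0.001058/(4π·10.1) = 8.333×10^-6 K/W
  R_polyurethane foam = (1/3.08 − 1/3.36)/(4πk) = 0.02706/(4π·0.0290) = 0.07424 K/W
  R_conv,out = 1/(4πr²h) = 1/(4π·3.36²·9.37) = 7.523×10^-4 K/W
ΣR = 0.07500 K/W
ΔT = Q·ΣR = 504 × 0.07500 = 37.80 K
Heat flows outward, so T_out = T_in − ΔT = 45.3 − 37.80 = 7.50 °C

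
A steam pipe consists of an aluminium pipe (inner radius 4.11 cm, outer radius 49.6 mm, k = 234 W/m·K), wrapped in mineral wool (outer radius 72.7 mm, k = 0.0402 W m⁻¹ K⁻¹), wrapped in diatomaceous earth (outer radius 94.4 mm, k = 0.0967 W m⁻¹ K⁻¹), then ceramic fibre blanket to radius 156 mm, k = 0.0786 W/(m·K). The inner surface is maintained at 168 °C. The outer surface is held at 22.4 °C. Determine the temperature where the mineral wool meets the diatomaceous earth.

T = 93.6 °C

Treat each layer as a resistance in series:
  R'_aluminium = ln(0.0496/0.0411)/(2πk) = 0.1880/(2π·234) = 1.279×10^-4 m·K/W
  R'_mineral wool = ln(0.0727/0.0496)/(2πk) = 0.3824/(2π·0.0402) = 1.514 m·K/W
  R'_diatomaceous earth = ln(0.0944/0.0727)/(2πk) = 0.2612/(2π·0.0967) = 0.4299 m·K/W
  R'_ceramic fibre blanket = ln(0.156/0.0944)/(2πk) = 0.5023/(2π·0.0786) = 1.017 m·K/W
ΣR = 1.279×10^-4 + 1.514 + 0.4299 + 1.017 = 2.961 m·K/W
Q' = ΔT/ΣR = (168 °C − 22.4 °C)/2.961 = 49.17 W/m
From the inner boundary to the mineral wool/diatomaceous earth interface, ΣR_partial = 1.514 m·K/W.
T_interface = T_in − Q'·ΣR_partial = 168 °C − (49.17)(1.514) = 93.6 °C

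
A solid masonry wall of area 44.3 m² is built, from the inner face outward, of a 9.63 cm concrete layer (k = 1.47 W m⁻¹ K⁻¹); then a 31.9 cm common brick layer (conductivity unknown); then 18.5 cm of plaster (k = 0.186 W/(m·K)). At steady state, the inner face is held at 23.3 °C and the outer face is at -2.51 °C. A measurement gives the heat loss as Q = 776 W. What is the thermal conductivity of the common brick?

ΣR = ΔT/Q = |23.3 − -2.51|/776 = 0.03326 K/W
Known resistances:
  R_concrete = L/(kA) = 0.0963/(1.47·44.3) = 0.001479 K/W
  R_plaster = L/(kA) = 0.185/(0.186·44.3) = 0.02245 K/W
R_common brick = ΣR − ΣR_known = 0.03326 − 0.02393 = 0.009330 K/W
L/(kA) = 0.009330 ⇒ k = 0.319/(0.009330·44.3) = 0.772 W/m·K

k = 0.772 W/m·K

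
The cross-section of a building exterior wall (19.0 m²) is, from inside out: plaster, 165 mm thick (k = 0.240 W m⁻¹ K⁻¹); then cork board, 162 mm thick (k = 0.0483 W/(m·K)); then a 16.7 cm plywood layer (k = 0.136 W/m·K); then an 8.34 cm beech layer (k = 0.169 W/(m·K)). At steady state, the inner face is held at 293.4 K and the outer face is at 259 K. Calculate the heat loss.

Q = 113 W

Series thermal resistances, inner to outer:
  R_plaster = L/(kA) = 0.165/(0.240·19.0) = 0.03618 K/W
  R_cork board = L/(kA) = 0.162/(0.0483·19.0) = 0.1765 K/W
  R_plywood = L/(kA) = 0.167/(0.136·19.0) = 0.06463 K/W
  R_beech = L/(kA) = 0.0834/(0.169·19.0) = 0.02597 K/W
ΣR = 0.03618 + 0.1765 + 0.06463 + 0.02597 = 0.3033 K/W
Q = ΔT/ΣR = (293.4 K − 259 K)/0.3033 = 113 W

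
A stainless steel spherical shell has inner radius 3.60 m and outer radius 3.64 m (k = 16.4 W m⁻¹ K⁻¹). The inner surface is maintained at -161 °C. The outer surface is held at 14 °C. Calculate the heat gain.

Q = 1.18×10^7 W

Q = 4πk·ΔT/(1/r₁ − 1/r₂) = 4π × 16.4 × 175 / (1/3.60 − 1/3.64) = 1.18×10^7 W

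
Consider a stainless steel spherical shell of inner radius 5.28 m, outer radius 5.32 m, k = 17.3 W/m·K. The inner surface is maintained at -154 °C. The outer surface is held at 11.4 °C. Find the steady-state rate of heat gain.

Q = 4πk·ΔT/(1/r₁ − 1/r₂) = 4π × 17.3 × 165.4 / (1/5.28 − 1/5.32) = 2.53×10^7 W

Q = 2.53×10^7 W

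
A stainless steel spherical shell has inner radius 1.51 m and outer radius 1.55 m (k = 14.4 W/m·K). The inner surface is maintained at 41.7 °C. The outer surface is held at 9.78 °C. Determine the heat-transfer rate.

Q = 338 kW

Q = 4πk·ΔT/(1/r₁ − 1/r₂) = 4π × 14.4 × 31.92 / (1/1.51 − 1/1.55) = 3.38×10^5 W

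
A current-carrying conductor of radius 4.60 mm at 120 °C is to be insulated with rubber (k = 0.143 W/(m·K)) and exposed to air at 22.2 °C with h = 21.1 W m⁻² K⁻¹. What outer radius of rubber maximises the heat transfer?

r_cr = 0.678 cm

For a cylinder, r_cr = k_ins/h = 0.143/21.1 = 0.00678 m = 0.678 cm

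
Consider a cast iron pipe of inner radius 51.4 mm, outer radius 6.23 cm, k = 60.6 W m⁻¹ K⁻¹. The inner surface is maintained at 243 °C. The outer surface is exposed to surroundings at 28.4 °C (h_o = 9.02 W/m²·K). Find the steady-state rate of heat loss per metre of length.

Treat each layer as a resistance in series:
  R'_cast iron = ln(0.0623/0.0514)/(2πk) = 0.1923/(2π·60.6) = 5.051×10^-4 m·K/W
  R'_conv,out = 1/(2πr h) = 1/(2π·0.0623·9.02) = 0.2832 m·K/W
ΣR = 5.051×10^-4 + 0.2832 = 0.2837 m·K/W
Q' = ΔT/ΣR = (243 °C − 28.4 °C)/0.2837 = 756 W/m

Q' = 756 W/m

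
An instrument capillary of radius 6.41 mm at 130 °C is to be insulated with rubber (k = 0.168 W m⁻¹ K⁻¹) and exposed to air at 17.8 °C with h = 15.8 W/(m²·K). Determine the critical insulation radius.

For a cylinder, r_cr = k_ins/h = 0.168/15.8 = 0.0106 m = 1.06 cm

r_cr = 1.06 cm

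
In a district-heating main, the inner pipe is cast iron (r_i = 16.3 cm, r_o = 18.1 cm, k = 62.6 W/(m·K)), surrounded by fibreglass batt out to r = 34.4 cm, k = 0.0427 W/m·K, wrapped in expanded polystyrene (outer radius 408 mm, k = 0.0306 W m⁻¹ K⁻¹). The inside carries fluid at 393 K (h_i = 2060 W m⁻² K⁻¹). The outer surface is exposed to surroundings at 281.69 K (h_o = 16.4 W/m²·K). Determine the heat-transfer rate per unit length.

Q' = 33.7 W/m

Series thermal resistances, inner to outer:
  R'_conv,in = 1/(2πr h) = 1/(2π·0.163·2060) = 4.740×10^-4 m·K/W
  R'_cast iron = ln(0.181/0.163)/(2πk) = 0.1047/(2π·62.6) = 2.663×10^-4 m·K/W
  R'_fibreglass batt = ln(0.344/0.181)/(2πk) = 0.6421/(2π·0.0427) = 2.393 m·K/W
  R'_expanded polystyrene = ln(0.408/0.344)/(2πk) = 0.1706/(2π·0.0306) = 0.8874 m·K/W
  R'_conv,out = 1/(2πr h) = 1/(2π·0.408·16.4) = 0.02379 m·K/W
ΣR = 4.740×10^-4 + 2.663×10^-4 + 2.393 + 0.8874 + 0.02379 = 3.305 m·K/W
Q' = ΔT/ΣR = (393 K − 281.69 K)/3.305 = 33.7 W/m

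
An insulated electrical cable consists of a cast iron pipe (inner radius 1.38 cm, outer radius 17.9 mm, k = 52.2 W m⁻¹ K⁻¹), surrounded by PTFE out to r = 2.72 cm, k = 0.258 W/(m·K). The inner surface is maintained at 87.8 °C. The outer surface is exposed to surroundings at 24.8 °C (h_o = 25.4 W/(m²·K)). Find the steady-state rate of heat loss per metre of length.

Q' = 129 W/m

Treat each layer as a resistance in series:
  R'_cast iron = ln(0.0179/0.0138)/(2πk) = 0.2601/(2π·52.2) = 7.931×10^-4 m·K/W
  R'_PTFE = ln(0.0272/0.0179)/(2πk) = 0.4184/(2π·0.258) = 0.2581 m·K/W
  R'_conv,out = 1/(2πr h) = 1/(2π·0.0272·25.4) = 0.2304 m·K/W
ΣR = 7.931×10^-4 + 0.2581 + 0.2304 = 0.4893 m·K/W
Q' = ΔT/ΣR = (87.8 °C − 24.8 °C)/0.4893 = 129 W/m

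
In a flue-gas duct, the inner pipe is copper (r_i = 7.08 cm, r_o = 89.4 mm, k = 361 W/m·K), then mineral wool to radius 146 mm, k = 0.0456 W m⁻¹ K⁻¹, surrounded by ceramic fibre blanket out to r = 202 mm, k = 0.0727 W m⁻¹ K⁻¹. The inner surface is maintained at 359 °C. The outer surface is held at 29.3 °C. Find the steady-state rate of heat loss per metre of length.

Q' = 136 W/m

Resistance network (inner→outer):
  R'_copper = ln(0.0894/0.0708)/(2πk) = 0.2333/(2π·361) = 1.028×10^-4 m·K/W
  R'_mineral wool = ln(0.146/0.0894)/(2πk) = 0.4905/(2π·0.0456) = 1.712 m·K/W
  R'_ceramic fibre blanket = ln(0.202/0.146)/(2πk) = 0.3247/(2π·0.0727) = 0.7107 m·K/W
ΣR = 1.028×10^-4 + 1.712 + 0.7107 = 2.423 m·K/W
Q' = ΔT/ΣR = (359 °C − 29.3 °C)/2.423 = 136 W/m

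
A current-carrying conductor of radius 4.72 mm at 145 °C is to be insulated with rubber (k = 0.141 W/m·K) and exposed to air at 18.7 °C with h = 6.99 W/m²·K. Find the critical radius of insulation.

r_cr = 2.02 cm

For a cylinder, r_cr = k_ins/h = 0.141/6.99 = 0.0202 m = 2.02 cm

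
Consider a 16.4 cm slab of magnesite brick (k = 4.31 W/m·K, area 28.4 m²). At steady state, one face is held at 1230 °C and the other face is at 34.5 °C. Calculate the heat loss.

Q = 892 kW

Q = kA·ΔT/L = 4.31 × 28.4 × |1230 °C − 34.5 °C| / 0.164 = 8.92×10^5 W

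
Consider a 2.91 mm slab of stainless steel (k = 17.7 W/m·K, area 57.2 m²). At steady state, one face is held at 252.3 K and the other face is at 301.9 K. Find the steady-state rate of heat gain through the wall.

Q = kA·ΔT/L = 17.7 × 57.2 × |252.3 K − 301.9 K| / 0.00291 = 1.73×10^7 W

Q = 1.73×10^7 W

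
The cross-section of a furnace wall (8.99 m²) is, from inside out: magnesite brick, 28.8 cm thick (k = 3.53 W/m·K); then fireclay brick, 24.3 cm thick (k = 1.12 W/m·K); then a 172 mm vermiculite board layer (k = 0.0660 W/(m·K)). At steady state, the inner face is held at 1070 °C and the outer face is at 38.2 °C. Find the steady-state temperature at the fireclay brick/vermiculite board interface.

T = 964 °C

Treat each layer as a resistance in series:
  R_magnesite brick = L/(kA) = 0.288/(3.53·8.99) = 0.009075 K/W
  R_fireclay brick = L/(kA) = 0.243/(1.12·8.99) = 0.02413 K/W
  R_vermiculite board = L/(kA) = 0.172/(0.0660·8.99) = 0.2899 K/W
ΣR = 0.009075 + 0.02413 + 0.2899 = 0.3231 K/W
Q = ΔT/ΣR = (1070 °C − 38.2 °C)/0.3231 = 3193 W
From the inner boundary to the fireclay brick/vermiculite board interface, ΣR_partial = 0.03320 K/W.
T_interface = T_in − Q·ΣR_partial = 1070 °C − (3193)(0.03320) = 964 °C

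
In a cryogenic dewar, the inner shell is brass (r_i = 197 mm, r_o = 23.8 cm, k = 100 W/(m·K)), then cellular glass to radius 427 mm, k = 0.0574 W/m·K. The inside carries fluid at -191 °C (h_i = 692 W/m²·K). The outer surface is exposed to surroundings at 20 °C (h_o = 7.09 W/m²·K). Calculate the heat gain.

Series thermal resistances, inner to outer:
  R_conv,in = 1/(4πr²h) = 1/(4π·0.197²·692) = 0.002963 K/W
  R_brass = (1/0.197 − 1/0.238)/(4πk) = 0.8745/(4π·100) = 6.959×10^-4 K/W
  R_cellular glass = (1/0.238 − 1/0.427)/(4πk) = 1.860/(4π·0.0574) = 2.578 K/W
  R_conv,out = 1/(4πr²h) = 1/(4π·0.427²·7.09) = 0.06156 K/W
ΣR = 0.002963 + 6.959×10^-4 + 2.578 + 0.06156 = 2.643 K/W
Q = ΔT/ΣR = (-191 °C − 20 °C)/2.643 = -79.8 W
(Negative Q ⇒ heat flows inward; heat gain = 79.8 W.)

Q = 79.8 W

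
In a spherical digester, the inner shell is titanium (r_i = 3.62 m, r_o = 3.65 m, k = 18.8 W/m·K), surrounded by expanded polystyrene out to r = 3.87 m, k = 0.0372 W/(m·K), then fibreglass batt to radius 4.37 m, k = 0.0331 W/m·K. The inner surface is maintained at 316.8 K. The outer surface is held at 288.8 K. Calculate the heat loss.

Resistance network (inner→outer):
  R_titanium = (1/3.62 − 1/3.65)/(4πk) = 0.002270/(4π·18.8) = 9.611×10^-6 K/W
  R_expanded polystyrene = (1/3.65 − 1/3.87)/(4πk) = 0.01557/(4π·0.0372) = 0.03332 K/W
  R_fibreglass batt = (1/3.87 − 1/4.37)/(4πk) = 0.02956/(4π·0.0331) = 0.07108 K/W
ΣR = 9.611×10^-6 + 0.03332 + 0.07108 = 0.1044 K/W
Q = ΔT/ΣR = (316.8 K − 288.8 K)/0.1044 = 268 W

Q = 268 W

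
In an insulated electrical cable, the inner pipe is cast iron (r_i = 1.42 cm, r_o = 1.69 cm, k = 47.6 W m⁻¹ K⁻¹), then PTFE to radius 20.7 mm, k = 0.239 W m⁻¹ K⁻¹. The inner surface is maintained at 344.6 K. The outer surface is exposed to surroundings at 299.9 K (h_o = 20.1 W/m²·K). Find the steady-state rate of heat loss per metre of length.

Q' = 86.3 W/m

Series thermal resistances, inner to outer:
  R'_cast iron = ln(0.0169/0.0142)/(2πk) = 0.1741/(2π·47.6) = 5.820×10^-4 m·K/W
  R'_PTFE = ln(0.0207/0.0169)/(2πk) = 0.2028/(2π·0.239) = 0.1351 m·K/W
  R'_conv,out = 1/(2πr h) = 1/(2π·0.0207·20.1) = 0.3825 m·K/W
ΣR = 5.820×10^-4 + 0.1351 + 0.3825 = 0.5182 m·K/W
Q' = ΔT/ΣR = (344.6 K − 299.9 K)/0.5182 = 86.3 W/m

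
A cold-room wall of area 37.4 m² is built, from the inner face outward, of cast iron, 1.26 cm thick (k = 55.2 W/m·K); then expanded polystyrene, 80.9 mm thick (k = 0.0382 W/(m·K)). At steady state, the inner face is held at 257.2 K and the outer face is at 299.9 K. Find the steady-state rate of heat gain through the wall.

Q = 754 W

Resistance network (inner→outer):
  R_cast iron = L/(kA) = 0.0126/(55.2·37.4) = 6.103×10^-6 K/W
  R_expanded polystyrene = L/(kA) = 0.0809/(0.0382·37.4) = 0.05663 K/W
ΣR = 6.103×10^-6 + 0.05663 = 0.05664 K/W
Q = ΔT/ΣR = (257.2 K − 299.9 K)/0.05664 = -754 W
(Negative Q ⇒ heat flows inward; heat gain = 754 W.)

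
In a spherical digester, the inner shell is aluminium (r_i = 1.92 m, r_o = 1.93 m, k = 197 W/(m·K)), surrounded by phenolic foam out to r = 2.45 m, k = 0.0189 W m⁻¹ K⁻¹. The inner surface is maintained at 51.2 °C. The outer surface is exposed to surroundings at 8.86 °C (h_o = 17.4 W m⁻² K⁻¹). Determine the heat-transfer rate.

Q = 91.3 W

Series thermal resistances, inner to outer:
  R_aluminium = (1/1.92 − 1/1.93)/(4πk) = 0.002699/(4π·197) = 1.090×10^-6 K/W
  R_phenolic foam = (1/1.93 − 1/2.45)/(4πk) = 0.1100/(4π·0.0189) = 0.4630 K/W
  R_conv,out = 1/(4πr²h) = 1/(4π·2.45²·17.4) = 7.619×10^-4 K/W
ΣR = 1.090×10^-6 + 0.4630 + 7.619×10^-4 = 0.4638 K/W
Q = ΔT/ΣR = (51.2 °C − 8.86 °C)/0.4638 = 91.3 W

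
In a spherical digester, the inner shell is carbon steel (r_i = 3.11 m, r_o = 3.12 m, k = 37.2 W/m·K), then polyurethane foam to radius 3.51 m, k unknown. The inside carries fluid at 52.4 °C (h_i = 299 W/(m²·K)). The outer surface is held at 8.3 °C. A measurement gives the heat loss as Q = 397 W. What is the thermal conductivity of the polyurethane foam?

k = 0.0255 W/m·K

ΣR = ΔT/Q = |52.4 − 8.3|/397 = 0.1111 K/W
Known resistances:
  R_conv,in = 1/(4πr²h) = 1/(4π·3.11²·299) = 2.752×10^-5 K/W
  R_carbon steel = (1/3.11 − 1/3.12)/(4πk) = 0.001031/(4π·37.2) = 2.205×10^-6 K/W
R_polyurethane foam = ΣR − ΣR_known = 0.1111 − 2.973×10^-5 = 0.1111 K/W
(1/r₁−1/r₂)/(4πk) = 0.1111 ⇒ k = 0.03561/(4π·0.1111) = 0.0255 W/m·K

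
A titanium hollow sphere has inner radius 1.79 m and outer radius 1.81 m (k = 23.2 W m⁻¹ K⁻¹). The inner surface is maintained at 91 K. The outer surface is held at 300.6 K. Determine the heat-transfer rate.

Q = 4πk·ΔT/(1/r₁ − 1/r₂) = 4π × 23.2 × 209.6 / (1/1.79 − 1/1.81) = 9.90×10^6 W

Q = 9900 kW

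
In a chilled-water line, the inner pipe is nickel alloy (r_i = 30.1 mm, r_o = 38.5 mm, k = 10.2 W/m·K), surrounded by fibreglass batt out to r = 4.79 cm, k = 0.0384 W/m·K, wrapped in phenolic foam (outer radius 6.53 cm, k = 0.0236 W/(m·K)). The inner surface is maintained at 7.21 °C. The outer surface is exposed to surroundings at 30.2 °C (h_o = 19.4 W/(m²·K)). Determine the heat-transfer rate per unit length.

Resistance network (inner→outer):
  R'_nickel alloy = ln(0.0385/0.0301)/(2πk) = 0.2461/(2π·10.2) = 0.003841 m·K/W
  R'_fibreglass batt = ln(0.0479/0.0385)/(2πk) = 0.2185/(2π·0.0384) = 0.9054 m·K/W
  R'_phenolic foam = ln(0.0653/0.0479)/(2πk) = 0.3099/(2π·0.0236) = 2.090 m·K/W
  R'_conv,out = 1/(2πr h) = 1/(2π·0.0653·19.4) = 0.1256 m·K/W
ΣR = 0.003841 + 0.9054 + 2.090 + 0.1256 = 3.125 m·K/W
Q' = ΔT/ΣR = (7.21 °C − 30.2 °C)/3.125 = -7.36 W/m
(Negative Q' ⇒ heat flows inward; heat gain = 7.36 W/m.)

Q' = 7.36 W/m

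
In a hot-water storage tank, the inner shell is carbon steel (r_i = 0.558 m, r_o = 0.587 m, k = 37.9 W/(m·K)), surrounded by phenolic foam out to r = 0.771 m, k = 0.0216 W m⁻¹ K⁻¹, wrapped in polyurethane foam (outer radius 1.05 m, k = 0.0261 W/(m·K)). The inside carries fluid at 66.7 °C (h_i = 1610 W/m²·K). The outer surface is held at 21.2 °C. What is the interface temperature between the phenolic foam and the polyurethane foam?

T = 40.0 °C

Treat each layer as a resistance in series:
  R_conv,in = 1/(4πr²h) = 1/(4π·0.558²·1610) = 1.587×10^-4 K/W
  R_carbon steel = (1/0.558 − 1/0.587)/(4πk) = 0.08854/(4π·37.9) = 1.859×10^-4 K/W
  R_phenolic foam = (1/0.587 − 1/0.771)/(4πk) = 0.4066/(4π·0.0216) = 1.498 K/W
  R_polyurethane foam = (1/0.771 − 1/1.05)/(4πk) = 0.3446/(4π·0.0261) = 1.051 K/W
ΣR = 1.587×10^-4 + 1.859×10^-4 + 1.498 + 1.051 = 2.549 K/W
Q = ΔT/ΣR = (66.7 °C − 21.2 °C)/2.549 = 17.85 W
From the inner boundary to the phenolic foam/polyurethane foam interface, ΣR_partial = 1.498 K/W.
T_interface = T_in − Q·ΣR_partial = 66.7 °C − (17.85)(1.498) = 40.0 °C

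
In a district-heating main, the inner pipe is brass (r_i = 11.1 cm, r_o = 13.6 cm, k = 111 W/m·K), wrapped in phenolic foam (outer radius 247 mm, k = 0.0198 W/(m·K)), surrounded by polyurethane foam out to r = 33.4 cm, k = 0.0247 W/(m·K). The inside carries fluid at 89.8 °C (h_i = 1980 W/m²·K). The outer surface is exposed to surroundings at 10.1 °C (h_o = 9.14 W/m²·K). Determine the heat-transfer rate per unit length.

Q' = 11.7 W/m

Resistance network (inner→outer):
  R'_conv,in = 1/(2πr h) = 1/(2π·0.111·1980) = 7.242×10^-4 m·K/W
  R'_brass = ln(0.136/0.111)/(2πk) = 0.2031/(2π·111) = 2.912×10^-4 m·K/W
  R'_phenolic foam = ln(0.247/0.136)/(2πk) = 0.5967/(2π·0.0198) = 4.797 m·K/W
  R'_polyurethane foam = ln(0.334/0.247)/(2πk) = 0.3018/(2π·0.0247) = 1.944 m·K/W
  R'_conv,out = 1/(2πr h) = 1/(2π·0.334·9.14) = 0.05213 m·K/W
ΣR = 7.242×10^-4 + 2.912×10^-4 + 4.797 + 1.944 + 0.05213 = 6.794 m·K/W
Q' = ΔT/ΣR = (89.8 °C − 10.1 °C)/6.794 = 11.7 W/m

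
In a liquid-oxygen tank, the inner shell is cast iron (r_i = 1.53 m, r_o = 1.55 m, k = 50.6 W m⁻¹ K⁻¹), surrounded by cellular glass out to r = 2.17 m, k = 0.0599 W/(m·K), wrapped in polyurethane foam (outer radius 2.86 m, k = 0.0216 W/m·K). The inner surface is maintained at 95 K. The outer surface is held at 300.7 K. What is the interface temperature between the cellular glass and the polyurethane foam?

Series thermal resistances, inner to outer:
  R_cast iron = (1/1.53 − 1/1.55)/(4πk) = 0.008433/(4π·50.6) = 1.326×10^-5 K/W
  R_cellular glass = (1/1.55 − 1/2.17)/(4πk) = 0.1843/(4π·0.0599) = 0.2449 K/W
  R_polyurethane foam = (1/2.17 − 1/2.86)/(4πk) = 0.1112/(4π·0.0216) = 0.4096 K/W
ΣR = 1.326×10^-5 + 0.2449 + 0.4096 = 0.6545 K/W
Q = ΔT/ΣR = (95 K − 300.7 K)/0.6545 = -314.3 W
From the inner boundary to the cellular glass/polyurethane foam interface, ΣR_partial = 0.2449 K/W.
T_interface = T_in − Q·ΣR_partial = 95 K − (-314.3)(0.2449) = 172 K

T = 172 K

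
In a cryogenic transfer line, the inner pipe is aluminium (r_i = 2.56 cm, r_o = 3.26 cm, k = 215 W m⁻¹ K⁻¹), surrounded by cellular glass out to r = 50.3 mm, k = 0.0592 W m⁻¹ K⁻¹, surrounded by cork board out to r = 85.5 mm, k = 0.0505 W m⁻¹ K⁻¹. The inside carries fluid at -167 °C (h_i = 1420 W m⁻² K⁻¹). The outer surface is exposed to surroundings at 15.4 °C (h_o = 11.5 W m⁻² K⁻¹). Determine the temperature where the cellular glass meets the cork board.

T = -95.9 °C

Series thermal resistances, inner to outer:
  R'_conv,in = 1/(2πr h) = 1/(2π·0.0256·1420) = 0.004378 m·K/W
  R'_aluminium = ln(0.0326/0.0256)/(2πk) = 0.2417/(2π·215) = 1.789×10^-4 m·K/W
  R'_cellular glass = ln(0.0503/0.0326)/(2πk) = 0.4337/(2π·0.0592) = 1.166 m·K/W
  R'_cork board = ln(0.0855/0.0503)/(2πk) = 0.5305/(2π·0.0505) = 1.672 m·K/W
  R'_conv,out = 1/(2πr h) = 1/(2π·0.0855·11.5) = 0.1619 m·K/W
ΣR = 0.004378 + 1.789×10^-4 + 1.166 + 1.672 + 0.1619 = 3.004 m·K/W
Q' = ΔT/ΣR = (-167 °C − 15.4 °C)/3.004 = -60.72 W/m
From the inner boundary to the cellular glass/cork board interface, ΣR_partial = 1.171 m·K/W.
T_interface = T_in − Q'·ΣR_partial = -167 °C − (-60.72)(1.171) = -95.9 °C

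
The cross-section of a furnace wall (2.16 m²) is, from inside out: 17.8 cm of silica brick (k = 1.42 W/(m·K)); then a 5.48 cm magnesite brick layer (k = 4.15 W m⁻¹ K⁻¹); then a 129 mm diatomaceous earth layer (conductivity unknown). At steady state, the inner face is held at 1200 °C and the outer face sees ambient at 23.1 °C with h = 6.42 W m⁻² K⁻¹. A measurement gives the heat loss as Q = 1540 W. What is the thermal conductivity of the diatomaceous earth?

k = 0.0951 W/m·K

ΣR = ΔT/Q = |1200 − 23.1|/1540 = 0.7642 K/W
Known resistances:
  R_silica brick = L/(kA) = 0.178/(1.42·2.16) = 0.05803 K/W
  R_magnesite brick = L/(kA) = 0.0548/(4.15·2.16) = 0.006113 K/W
  R_conv,out = 1/(hA) = 1/(6.42·2.16) = 0.07211 K/W
R_diatomaceous earth = ΣR − ΣR_known = 0.7642 − 0.1363 = 0.6279 K/W
L/(kA) = 0.6279 ⇒ k = 0.129/(0.6279·2.16) = 0.0951 W/m·K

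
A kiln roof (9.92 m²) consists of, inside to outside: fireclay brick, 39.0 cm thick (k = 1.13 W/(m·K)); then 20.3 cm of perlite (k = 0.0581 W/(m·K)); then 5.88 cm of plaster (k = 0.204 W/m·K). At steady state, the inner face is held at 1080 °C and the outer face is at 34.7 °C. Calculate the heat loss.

Q = 2.51 kW

Treat each layer as a resistance in series:
  R_fireclay brick = L/(kA) = 0.390/(1.13·9.92) = 0.03479 K/W
  R_perlite = L/(kA) = 0.203/(0.0581·9.92) = 0.3522 K/W
  R_plaster = L/(kA) = 0.0588/(0.204·9.92) = 0.02906 K/W
ΣR = 0.03479 + 0.3522 + 0.02906 = 0.4161 K/W
Q = ΔT/ΣR = (1080 °C − 34.7 °C)/0.4161 = 2510 W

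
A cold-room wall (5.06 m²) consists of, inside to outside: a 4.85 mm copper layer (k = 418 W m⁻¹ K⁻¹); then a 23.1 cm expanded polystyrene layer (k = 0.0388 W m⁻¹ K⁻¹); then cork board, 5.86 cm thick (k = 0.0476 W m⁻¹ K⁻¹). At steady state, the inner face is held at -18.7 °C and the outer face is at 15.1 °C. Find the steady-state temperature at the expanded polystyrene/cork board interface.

T = 9.31 °C

Series thermal resistances, inner to outer:
  R_copper = L/(kA) = 0.00485/(418·5.06) = 2.293×10^-6 K/W
  R_expanded polystyrene = L/(kA) = 0.231/(0.0388·5.06) = 1.177 K/W
  R_cork board = L/(kA) = 0.0586/(0.0476·5.06) = 0.2433 K/W
ΣR = 2.293×10^-6 + 1.177 + 0.2433 = 1.420 K/W
Q = ΔT/ΣR = (-18.7 °C − 15.1 °C)/1.420 = -23.80 W
From the inner boundary to the expanded polystyrene/cork board interface, ΣR_partial = 1.177 K/W.
T_interface = T_in − Q·ΣR_partial = -18.7 °C − (-23.80)(1.177) = 9.31 °C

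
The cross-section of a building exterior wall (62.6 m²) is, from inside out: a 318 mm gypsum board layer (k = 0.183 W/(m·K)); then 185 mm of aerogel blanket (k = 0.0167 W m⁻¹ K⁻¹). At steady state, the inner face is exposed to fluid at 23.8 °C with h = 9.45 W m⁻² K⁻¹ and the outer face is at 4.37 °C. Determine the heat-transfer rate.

Q = 94.1 W

Series thermal resistances, inner to outer:
  R_conv,in = 1/(hA) = 1/(9.45·62.6) = 0.001690 K/W
  R_gypsum board = L/(kA) = 0.318/(0.183·62.6) = 0.02776 K/W
  R_aerogel blanket = L/(kA) = 0.185/(0.0167·62.6) = 0.1770 K/W
ΣR = 0.001690 + 0.02776 + 0.1770 = 0.2064 K/W
Q = ΔT/ΣR = (23.8 °C − 4.37 °C)/0.2064 = 94.1 W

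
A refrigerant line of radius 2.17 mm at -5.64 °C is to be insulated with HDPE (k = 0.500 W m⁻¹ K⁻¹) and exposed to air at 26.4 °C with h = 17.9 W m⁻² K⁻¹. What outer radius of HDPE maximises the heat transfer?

For a cylinder, r_cr = k_ins/h = 0.500/17.9 = 0.0279 m = 2.79 cm

r_cr = 2.79 cm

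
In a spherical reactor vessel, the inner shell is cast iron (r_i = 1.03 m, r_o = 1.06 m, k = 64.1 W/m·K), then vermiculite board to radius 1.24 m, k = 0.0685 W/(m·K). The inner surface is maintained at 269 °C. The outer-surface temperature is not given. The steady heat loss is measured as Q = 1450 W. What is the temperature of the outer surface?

T_out = 38.3 °C

Series resistances:
  R_cast iron = (1/1.03 − 1/1.06)/(4πk) = 0.02748/(4π·64.1) = 3.411×10^-5 K/W
  R_vermiculite board = (1/1.06 − 1/1.24)/(4πk) = 0.1369/(4π·0.0685) = 0.1591 K/W
ΣR = 0.1591 K/W
ΔT = Q·ΣR = 1450 × 0.1591 = 230.7 K
Heat flows outward, so T_out = T_in − ΔT = 269 − 230.7 = 38.3 °C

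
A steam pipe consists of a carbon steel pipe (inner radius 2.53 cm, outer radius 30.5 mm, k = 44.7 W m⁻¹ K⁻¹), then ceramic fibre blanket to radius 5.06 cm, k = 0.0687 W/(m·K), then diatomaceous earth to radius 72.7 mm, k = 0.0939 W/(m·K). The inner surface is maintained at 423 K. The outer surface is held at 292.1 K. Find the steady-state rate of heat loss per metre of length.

Q' = 73.2 W/m

Resistance network (inner→outer):
  R'_carbon steel = ln(0.0305/0.0253)/(2πk) = 0.1869/(2π·44.7) = 6.655×10^-4 m·K/W
  R'_ceramic fibre blanket = ln(0.0506/0.0305)/(2πk) = 0.5062/(2π·0.0687) = 1.173 m·K/W
  R'_diatomaceous earth = ln(0.0727/0.0506)/(2πk) = 0.3624/(2π·0.0939) = 0.6142 m·K/W
ΣR = 6.655×10^-4 + 1.173 + 0.6142 = 1.788 m·K/W
Q' = ΔT/ΣR = (423 K − 292.1 K)/1.788 = 73.2 W/m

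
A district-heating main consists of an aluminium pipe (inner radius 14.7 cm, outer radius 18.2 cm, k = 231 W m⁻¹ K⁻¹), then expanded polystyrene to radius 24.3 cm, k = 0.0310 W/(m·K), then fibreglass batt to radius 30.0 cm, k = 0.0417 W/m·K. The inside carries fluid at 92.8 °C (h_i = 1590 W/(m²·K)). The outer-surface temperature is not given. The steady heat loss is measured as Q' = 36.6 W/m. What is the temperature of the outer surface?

T_out = 9.02 °C

Sum the resistances:
  R'_conv,in = 1/(2πr h) = 1/(2π·0.147·1590) = 6.809×10^-4 m·K/W
  R'_aluminium = ln(0.182/0.147)/(2πk) = 0.2136/(2π·231) = 1.471×10^-4 m·K/W
  R'_expanded polystyrene = ln(0.243/0.182)/(2πk) = 0.2891/(2π·0.0310) = 1.484 m·K/W
  R'_fibreglass batt = ln(0.300/0.243)/(2πk) = 0.2107/(2π·0.0417) = 0.8043 m·K/W
ΣR = 2.289 m·K/W
ΔT = Q'·ΣR = 36.6 × 2.289 = 83.78 K
Heat flows outward, so T_out = T_in − ΔT = 92.8 − 83.78 = 9.02 °C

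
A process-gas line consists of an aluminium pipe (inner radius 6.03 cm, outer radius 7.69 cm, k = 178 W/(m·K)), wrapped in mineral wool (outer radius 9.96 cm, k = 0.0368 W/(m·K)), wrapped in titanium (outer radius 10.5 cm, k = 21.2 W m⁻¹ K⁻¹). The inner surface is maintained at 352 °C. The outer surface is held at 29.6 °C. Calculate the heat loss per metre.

Q' = 288 W/m

Resistance network (inner→outer):
  R'_aluminium = ln(0.0769/0.0603)/(2πk) = 0.2432/(2π·178) = 2.174×10^-4 m·K/W
  R'_mineral wool = ln(0.0996/0.0769)/(2πk) = 0.2587/(2π·0.0368) = 1.119 m·K/W
  R'_titanium = ln(0.105/0.0996)/(2πk) = 0.05280/(2π·21.2) = 3.964×10^-4 m·K/W
ΣR = 2.174×10^-4 + 1.119 + 3.964×10^-4 = 1.120 m·K/W
Q' = ΔT/ΣR = (352 °C − 29.6 °C)/1.120 = 288 W/m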